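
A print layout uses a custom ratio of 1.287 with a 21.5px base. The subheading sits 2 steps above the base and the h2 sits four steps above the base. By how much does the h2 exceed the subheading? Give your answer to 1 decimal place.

23.4px

Step 2: 21.5 × 1.287² = 35.612px
Step 4: 21.5 × 1.287⁴ = 58.987px
Difference: 58.987 − 35.612 = 23.375px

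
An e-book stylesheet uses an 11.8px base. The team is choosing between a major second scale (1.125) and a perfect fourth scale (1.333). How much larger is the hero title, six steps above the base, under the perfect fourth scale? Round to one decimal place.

Major second: 11.8 × 1.125⁶ = 23.922px
Perfect fourth: 11.8 × 1.333⁶ = 66.201px
Difference: 66.201 − 23.922 = 42.279px

42.3px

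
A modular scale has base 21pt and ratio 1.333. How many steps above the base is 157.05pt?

7

1.333ⁿ = 157.05 / 21 = 7.4786
n = ln(7.4786) / ln(1.333) = 2.0120 / 0.2874 ≈ 7.00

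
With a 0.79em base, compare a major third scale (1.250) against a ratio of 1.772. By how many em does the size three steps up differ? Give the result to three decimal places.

2.853em

Major third: 0.79 × 1.250³ = 1.54297em
At 1.772: 0.79 × 1.772³ = 4.39560em
Difference: 4.39560 − 1.54297 = 2.85263em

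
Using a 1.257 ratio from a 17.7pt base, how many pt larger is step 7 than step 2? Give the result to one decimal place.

Step 2: 17.7 × 1.257² = 27.967pt
Step 7: 17.7 × 1.257⁷ = 87.765pt
Difference: 87.765 − 27.967 = 59.798pt

59.8pt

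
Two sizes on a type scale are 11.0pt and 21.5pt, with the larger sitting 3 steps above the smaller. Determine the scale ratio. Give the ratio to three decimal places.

1.250

The ratio satisfies 11.0 × r³ = 21.5, so r = (21.5 / 11.0)^(1/3).
r = 1.9545^(1/3) ≈ 1.2503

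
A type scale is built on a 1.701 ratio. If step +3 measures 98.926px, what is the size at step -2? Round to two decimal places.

Moving from step +3 to step -2 is 5 steps down, so divide by r⁵.
98.926 ÷ 1.701⁵ = 98.926 ÷ 14.24038 ≈ 6.947

6.95px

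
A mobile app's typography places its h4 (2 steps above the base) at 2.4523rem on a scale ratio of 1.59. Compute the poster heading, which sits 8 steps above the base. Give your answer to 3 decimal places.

39.624rem

Moving from step +2 to step +8 is 6 steps up, so multiply by r⁶.
2.4523 × 1.59⁶ = 2.4523 × 16.15782 ≈ 39.624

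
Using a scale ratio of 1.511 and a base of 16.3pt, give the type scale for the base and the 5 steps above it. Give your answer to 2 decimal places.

16.30pt, 24.63pt, 37.21pt, 56.23pt, 84.97pt, 128.38pt

Step 0: 16.3pt
Step 1: 16.3 × 1.511 = 24.63
Step 2: 16.3 × 1.511² = 37.21
Step 3: 16.3 × 1.511³ = 56.23
Step 4: 16.3 × 1.511⁴ = 84.97
Step 5: 16.3 × 1.511⁵ = 128.38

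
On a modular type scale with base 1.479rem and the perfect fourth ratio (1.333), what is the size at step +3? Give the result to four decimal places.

1.479 × 1.333³ = 1.479 × 2.36859 ≈ 3.5031

3.5031rem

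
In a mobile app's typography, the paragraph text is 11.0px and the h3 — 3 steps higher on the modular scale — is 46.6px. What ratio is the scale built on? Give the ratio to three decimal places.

1.618

The ratio satisfies 11.0 × r³ = 46.6, so r = (46.6 / 11.0)^(1/3).
r = 4.2364^(1/3) ≈ 1.6181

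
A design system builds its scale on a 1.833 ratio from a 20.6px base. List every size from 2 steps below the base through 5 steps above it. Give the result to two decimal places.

6.13px, 11.24px, 20.60px, 37.76px, 69.21px, 126.87px, 232.55px, 426.26px

Step -2: 20.6 ÷ 1.833² = 6.13
Step -1: 20.6 ÷ 1.833 = 11.24
Step 0: 20.6px
Step 1: 20.6 × 1.833 = 37.76
Step 2: 20.6 × 1.833² = 69.21
Step 3: 20.6 × 1.833³ = 126.87
Step 4: 20.6 × 1.833⁴ = 232.55
Step 5: 20.6 × 1.833⁵ = 426.26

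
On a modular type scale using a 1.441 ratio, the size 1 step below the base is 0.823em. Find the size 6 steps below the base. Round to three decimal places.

0.132em

0.823 ÷ 1.441⁵ = 0.823 ÷ 6.21327 ≈ 0.132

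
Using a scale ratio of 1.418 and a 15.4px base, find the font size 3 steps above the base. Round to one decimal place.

Every step multiplies by the scale ratio.
15.4 × 1.418³ = 15.4 × 2.85121 ≈ 43.91

43.9px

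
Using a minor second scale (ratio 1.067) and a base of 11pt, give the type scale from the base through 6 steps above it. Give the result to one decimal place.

11.0pt, 11.7pt, 12.5pt, 13.4pt, 14.3pt, 15.2pt, 16.2pt

Step 0: 11pt
Step 1: 11.0 × 1.067 = 11.7
Step 2: 11.0 × 1.067² = 12.5
Step 3: 11.0 × 1.067³ = 13.4
Step 4: 11.0 × 1.067⁴ = 14.3
Step 5: 11.0 × 1.067⁵ = 15.2
Step 6: 11.0 × 1.067⁶ = 16.2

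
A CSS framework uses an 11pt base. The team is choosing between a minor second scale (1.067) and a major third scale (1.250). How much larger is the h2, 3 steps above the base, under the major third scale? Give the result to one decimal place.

Minor second: 11.0 × 1.067³ = 13.362pt
Major third: 11.0 × 1.250³ = 21.484pt
Difference: 21.484 − 13.362 = 8.122pt

8.1pt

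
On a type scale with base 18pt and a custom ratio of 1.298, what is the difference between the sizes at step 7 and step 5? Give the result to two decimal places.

Step 5: 18.0 × 1.298⁵ = 66.3202pt
Step 7: 18.0 × 1.298⁷ = 111.7366pt
Difference: 111.7366 − 66.3202 = 45.4164pt

45.42pt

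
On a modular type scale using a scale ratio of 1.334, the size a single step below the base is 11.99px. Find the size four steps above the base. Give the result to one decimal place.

50.7px

11.99 × 1.334⁵ = 11.99 × 4.22454 ≈ 50.652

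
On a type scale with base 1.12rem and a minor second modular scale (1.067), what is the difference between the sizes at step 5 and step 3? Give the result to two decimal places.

0.19rem

Step 3: 1.12 × 1.067³ = 1.3605rem
Step 5: 1.12 × 1.067⁵ = 1.5490rem
Difference: 1.5490 − 1.3605 = 0.1885rem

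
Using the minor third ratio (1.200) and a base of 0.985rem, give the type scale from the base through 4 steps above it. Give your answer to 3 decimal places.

Step 0: 0.985rem
Step 1: 0.985 × 1.200 = 1.182
Step 2: 0.985 × 1.200² = 1.418
Step 3: 0.985 × 1.200³ = 1.702
Step 4: 0.985 × 1.200⁴ = 2.042

0.985rem, 1.182rem, 1.418rem, 1.702rem, 2.042rem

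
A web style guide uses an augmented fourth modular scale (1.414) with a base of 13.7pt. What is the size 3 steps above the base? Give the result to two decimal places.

38.73pt

13.7 × 1.414³ = 13.7 × 2.82715 ≈ 38.73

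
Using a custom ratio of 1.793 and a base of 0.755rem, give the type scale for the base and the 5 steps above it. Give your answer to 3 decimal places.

Step 0: 0.755rem
Step 1: 0.755 × 1.793 = 1.354
Step 2: 0.755 × 1.793² = 2.427
Step 3: 0.755 × 1.793³ = 4.352
Step 4: 0.755 × 1.793⁴ = 7.803
Step 5: 0.755 × 1.793⁵ = 13.991

0.755rem, 1.354rem, 2.427rem, 4.352rem, 7.803rem, 13.991rem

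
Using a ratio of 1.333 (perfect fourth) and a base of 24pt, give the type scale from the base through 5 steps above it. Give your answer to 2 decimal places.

24.00pt, 31.99pt, 42.65pt, 56.85pt, 75.78pt, 101.01pt

Step 0: 24pt
Step 1: 24.0 × 1.333 = 31.99
Step 2: 24.0 × 1.333² = 42.65
Step 3: 24.0 × 1.333³ = 56.85
Step 4: 24.0 × 1.333⁴ = 75.78
Step 5: 24.0 × 1.333⁵ = 101.01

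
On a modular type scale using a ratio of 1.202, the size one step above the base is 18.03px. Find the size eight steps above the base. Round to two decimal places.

The gap is 8 − (1) = 7 steps, so the factor is 1.202^7.
18.03 × 1.202⁷ = 18.03 × 3.62519 ≈ 65.362

65.36px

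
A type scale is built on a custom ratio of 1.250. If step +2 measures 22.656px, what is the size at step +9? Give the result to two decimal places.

Moving from step +2 to step +9 is 7 steps up, so multiply by r⁷.
22.656 × 1.250⁷ = 22.656 × 4.76837 ≈ 108.032

108.03px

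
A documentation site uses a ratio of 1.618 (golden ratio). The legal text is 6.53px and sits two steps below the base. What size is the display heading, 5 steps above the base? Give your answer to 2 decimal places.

6.53 × 1.618⁷ = 6.53 × 29.03017 ≈ 189.567

189.57px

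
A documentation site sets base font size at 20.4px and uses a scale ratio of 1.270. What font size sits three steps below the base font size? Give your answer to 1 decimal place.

10.0px

A modular type scale is a geometric sequence: sizeₙ = base × rⁿ.
20.4 ÷ 1.270³ = 20.4 ÷ 2.04838 ≈ 9.96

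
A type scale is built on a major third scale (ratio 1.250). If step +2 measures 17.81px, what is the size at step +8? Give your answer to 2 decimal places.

67.94px

17.81 × 1.250⁶ = 17.81 × 3.81470 ≈ 67.940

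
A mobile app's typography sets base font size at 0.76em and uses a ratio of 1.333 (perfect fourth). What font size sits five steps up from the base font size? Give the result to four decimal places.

0.76 × 1.333⁵ = 0.76 × 4.20873 ≈ 3.1986

3.1986em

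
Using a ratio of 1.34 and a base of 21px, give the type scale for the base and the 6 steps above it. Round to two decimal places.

Step 0: 21px
Step 1: 21.0 × 1.34 = 28.14
Step 2: 21.0 × 1.34² = 37.71
Step 3: 21.0 × 1.34³ = 50.53
Step 4: 21.0 × 1.34⁴ = 67.71
Step 5: 21.0 × 1.34⁵ = 90.73
Step 6: 21.0 × 1.34⁶ = 121.58

21.00px, 28.14px, 37.71px, 50.53px, 67.71px, 90.73px, 121.58px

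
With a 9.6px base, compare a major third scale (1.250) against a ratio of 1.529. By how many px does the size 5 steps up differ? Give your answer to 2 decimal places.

Major third: 9.6 × 1.250⁵ = 29.2969px
At 1.529: 9.6 × 1.529⁵ = 80.2248px
Difference: 80.2248 − 29.2969 = 50.9279px

50.93px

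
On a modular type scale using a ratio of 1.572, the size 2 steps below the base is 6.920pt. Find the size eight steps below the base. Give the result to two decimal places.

Moving from step -2 to step -8 is 6 steps down, so divide by r⁶.
6.920 ÷ 1.572⁶ = 6.920 ÷ 15.09090 ≈ 0.459

0.46pt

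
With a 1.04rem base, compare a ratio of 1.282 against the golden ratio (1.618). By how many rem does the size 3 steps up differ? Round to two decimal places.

At 1.282: 1.04 × 1.282³ = 2.1913rem
Golden ratio: 1.04 × 1.618³ = 4.4052rem
Difference: 4.4052 − 2.1913 = 2.2139rem

2.21rem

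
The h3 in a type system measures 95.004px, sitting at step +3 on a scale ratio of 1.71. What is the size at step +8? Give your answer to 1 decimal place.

The gap is 8 − (3) = 5 steps, so the factor is 1.71^5.
95.004 × 1.71⁵ = 95.004 × 14.62112 ≈ 1389.065

1389.1px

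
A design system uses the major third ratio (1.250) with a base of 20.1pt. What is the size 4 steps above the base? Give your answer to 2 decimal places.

49.07pt

Each step on a modular scale multiplies by the ratio, so the size n steps from the base is base × ratioⁿ.
20.1 × 1.250⁴ = 20.1 × 2.44141 ≈ 49.07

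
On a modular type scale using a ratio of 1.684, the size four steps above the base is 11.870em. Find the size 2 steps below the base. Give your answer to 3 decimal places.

11.870 ÷ 1.684⁶ = 11.870 ÷ 22.80618 ≈ 0.520

0.520em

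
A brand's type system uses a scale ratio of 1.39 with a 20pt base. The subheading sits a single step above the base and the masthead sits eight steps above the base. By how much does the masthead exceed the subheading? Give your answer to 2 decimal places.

250.91pt

Step 1: 20.0 × 1.39 = 27.8000pt
Step 8: 20.0 × 1.39⁸ = 278.7073pt
Difference: 278.7073 − 27.8000 = 250.9073pt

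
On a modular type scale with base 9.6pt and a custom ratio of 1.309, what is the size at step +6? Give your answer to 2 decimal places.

48.30pt

Each step on a modular scale multiplies by the ratio, so the size n steps from the base is base × ratioⁿ.
9.6 × 1.309⁶ = 9.6 × 5.03081 ≈ 48.30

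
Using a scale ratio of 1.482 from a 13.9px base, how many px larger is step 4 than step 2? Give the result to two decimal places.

36.52px

Step 2: 13.9 × 1.482² = 30.5289px
Step 4: 13.9 × 1.482⁴ = 67.0514px
Difference: 67.0514 − 30.5289 = 36.5225px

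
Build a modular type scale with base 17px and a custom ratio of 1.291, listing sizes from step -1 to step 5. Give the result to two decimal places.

13.17px, 17.00px, 21.95px, 28.33px, 36.58px, 47.22px, 60.96px

Step -1: 17.0 ÷ 1.291 = 13.17
Step 0: 17px
Step 1: 17.0 × 1.291 = 21.95
Step 2: 17.0 × 1.291² = 28.33
Step 3: 17.0 × 1.291³ = 36.58
Step 4: 17.0 × 1.291⁴ = 47.22
Step 5: 17.0 × 1.291⁵ = 60.96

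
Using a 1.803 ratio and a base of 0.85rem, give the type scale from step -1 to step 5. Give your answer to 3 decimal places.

0.471rem, 0.850rem, 1.533rem, 2.763rem, 4.982rem, 8.983rem, 16.196rem

Step -1: 0.85 ÷ 1.803 = 0.471
Step 0: 0.85rem
Step 1: 0.85 × 1.803 = 1.533
Step 2: 0.85 × 1.803² = 2.763
Step 3: 0.85 × 1.803³ = 4.982
Step 4: 0.85 × 1.803⁴ = 8.983
Step 5: 0.85 × 1.803⁵ = 16.196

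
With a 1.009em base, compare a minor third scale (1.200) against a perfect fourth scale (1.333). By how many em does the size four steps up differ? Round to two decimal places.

1.09em

Minor third: 1.009 × 1.200⁴ = 2.0923em
Perfect fourth: 1.009 × 1.333⁴ = 3.1858em
Difference: 3.1858 − 2.0923 = 1.0935em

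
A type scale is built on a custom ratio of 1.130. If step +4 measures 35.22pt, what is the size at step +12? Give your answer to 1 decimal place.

Moving from step +4 to step +12 is 8 steps up, so multiply by r⁸.
35.22 × 1.130⁸ = 35.22 × 2.65844 ≈ 93.630

93.6pt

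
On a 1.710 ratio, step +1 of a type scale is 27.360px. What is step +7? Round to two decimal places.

684.06px

The gap is 7 − (1) = 6 steps, so the factor is 1.710^6.
27.360 × 1.710⁶ = 27.360 × 25.00211 ≈ 684.058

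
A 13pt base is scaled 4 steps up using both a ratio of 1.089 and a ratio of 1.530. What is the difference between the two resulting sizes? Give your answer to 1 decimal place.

At 1.089: 13.0 × 1.089⁴ = 18.283pt
At 1.530: 13.0 × 1.530⁴ = 71.238pt
Difference: 71.238 − 18.283 = 52.955pt

53.0pt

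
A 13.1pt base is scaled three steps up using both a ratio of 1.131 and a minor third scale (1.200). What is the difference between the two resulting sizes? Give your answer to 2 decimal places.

3.68pt

At 1.131: 13.1 × 1.131³ = 18.9522pt
Minor third: 13.1 × 1.200³ = 22.6368pt
Difference: 22.6368 − 18.9522 = 3.6846pt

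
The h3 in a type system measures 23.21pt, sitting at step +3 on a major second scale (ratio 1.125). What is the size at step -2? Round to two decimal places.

12.88pt

23.21 ÷ 1.125⁵ = 23.21 ÷ 1.80203 ≈ 12.880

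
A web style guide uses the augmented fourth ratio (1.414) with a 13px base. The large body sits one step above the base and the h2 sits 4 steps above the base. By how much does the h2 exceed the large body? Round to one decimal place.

33.6px

Step 1: 13.0 × 1.414 = 18.382px
Step 4: 13.0 × 1.414⁴ = 51.969px
Difference: 51.969 − 18.382 = 33.587px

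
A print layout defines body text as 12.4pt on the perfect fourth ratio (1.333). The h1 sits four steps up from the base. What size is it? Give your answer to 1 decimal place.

12.4 × 1.333⁴ = 12.4 × 3.15733 ≈ 39.15

39.2pt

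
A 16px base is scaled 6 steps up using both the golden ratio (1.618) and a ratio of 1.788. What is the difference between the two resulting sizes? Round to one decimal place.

Golden ratio: 16.0 × 1.618⁶ = 287.072px
At 1.788: 16.0 × 1.788⁶ = 522.787px
Difference: 522.787 − 287.072 = 235.715px

235.7px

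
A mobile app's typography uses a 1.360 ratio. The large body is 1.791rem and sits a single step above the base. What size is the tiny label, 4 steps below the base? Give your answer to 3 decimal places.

Moving from step +1 to step -4 is 5 steps down, so divide by r⁵.
1.791 ÷ 1.360⁵ = 1.791 ÷ 4.65259 ≈ 0.385

0.385rem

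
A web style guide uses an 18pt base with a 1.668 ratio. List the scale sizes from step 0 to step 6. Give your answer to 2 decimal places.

18.00pt, 30.02pt, 50.08pt, 83.53pt, 139.33pt, 232.41pt, 387.66pt

Step 0: 18pt
Step 1: 18.0 × 1.668 = 30.02
Step 2: 18.0 × 1.668² = 50.08
Step 3: 18.0 × 1.668³ = 83.53
Step 4: 18.0 × 1.668⁴ = 139.33
Step 5: 18.0 × 1.668⁵ = 232.41
Step 6: 18.0 × 1.668⁶ = 387.66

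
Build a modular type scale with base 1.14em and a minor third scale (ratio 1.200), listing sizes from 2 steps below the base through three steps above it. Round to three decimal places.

Step -2: 1.14 ÷ 1.200² = 0.792
Step -1: 1.14 ÷ 1.200 = 0.950
Step 0: 1.14em
Step 1: 1.14 × 1.200 = 1.368
Step 2: 1.14 × 1.200² = 1.642
Step 3: 1.14 × 1.200³ = 1.970

0.792em, 0.950em, 1.140em, 1.368em, 1.642em, 1.970em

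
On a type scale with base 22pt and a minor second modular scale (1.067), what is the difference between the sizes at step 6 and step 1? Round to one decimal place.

Step 1: 22.0 × 1.067 = 23.474pt
Step 6: 22.0 × 1.067⁶ = 32.465pt
Difference: 32.465 − 23.474 = 8.991pt

9.0pt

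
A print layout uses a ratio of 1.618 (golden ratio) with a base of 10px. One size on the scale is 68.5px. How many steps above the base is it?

4

1.618ⁿ = 68.5 / 10 = 6.8500
n = ln(6.8500) / ln(1.618) = 1.9242 / 0.4812 ≈ 4.00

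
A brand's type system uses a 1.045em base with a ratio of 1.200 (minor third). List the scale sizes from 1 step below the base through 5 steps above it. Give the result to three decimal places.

0.871em, 1.045em, 1.254em, 1.505em, 1.806em, 2.167em, 2.600em

Step -1: 1.045 ÷ 1.200 = 0.871
Step 0: 1.045em
Step 1: 1.045 × 1.200 = 1.254
Step 2: 1.045 × 1.200² = 1.505
Step 3: 1.045 × 1.200³ = 1.806
Step 4: 1.045 × 1.200⁴ = 2.167
Step 5: 1.045 × 1.200⁵ = 2.600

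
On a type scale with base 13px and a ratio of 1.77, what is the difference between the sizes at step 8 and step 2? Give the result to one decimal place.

Step 2: 13.0 × 1.77² = 40.728px
Step 8: 13.0 × 1.77⁸ = 1252.361px
Difference: 1252.361 − 40.728 = 1211.633px

1211.6px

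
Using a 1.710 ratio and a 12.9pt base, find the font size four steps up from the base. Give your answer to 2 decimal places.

110.30pt

12.9 × 1.710⁴ = 12.9 × 8.55036 ≈ 110.30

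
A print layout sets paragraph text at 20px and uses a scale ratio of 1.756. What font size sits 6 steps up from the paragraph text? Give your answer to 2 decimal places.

20.0 × 1.756⁶ = 20.0 × 29.31886 ≈ 586.38

586.38px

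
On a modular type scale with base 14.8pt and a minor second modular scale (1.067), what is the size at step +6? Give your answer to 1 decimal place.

14.8 × 1.067⁶ = 14.8 × 1.47566 ≈ 21.84

21.8pt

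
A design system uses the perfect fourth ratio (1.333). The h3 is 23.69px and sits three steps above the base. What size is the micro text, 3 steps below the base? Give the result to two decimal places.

Moving from step +3 to step -3 is 6 steps down, so divide by r⁶.
23.69 ÷ 1.333⁶ = 23.69 ÷ 5.61023 ≈ 4.223

4.22px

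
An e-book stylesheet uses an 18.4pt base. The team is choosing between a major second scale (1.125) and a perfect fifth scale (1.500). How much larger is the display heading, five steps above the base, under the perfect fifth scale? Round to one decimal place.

106.6pt

Major second: 18.4 × 1.125⁵ = 33.157pt
Perfect fifth: 18.4 × 1.500⁵ = 139.725pt
Difference: 139.725 − 33.157 = 106.568pt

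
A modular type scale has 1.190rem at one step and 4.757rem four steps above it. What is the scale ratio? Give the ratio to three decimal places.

r⁴ = 4.757 / 1.190, so r = (4.757/1.190)^(1/4).
r = 3.9975^(1/4) ≈ 1.4140

1.414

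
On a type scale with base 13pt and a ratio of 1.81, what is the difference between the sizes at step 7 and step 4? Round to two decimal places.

687.83pt

Step 4: 13.0 × 1.81⁴ = 139.5268pt
Step 7: 13.0 × 1.81⁷ = 827.3578pt
Difference: 827.3578 − 139.5268 = 687.8310pt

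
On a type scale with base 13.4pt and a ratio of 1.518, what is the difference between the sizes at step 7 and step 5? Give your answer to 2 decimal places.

140.88pt

Step 5: 13.4 × 1.518⁵ = 108.0099pt
Step 7: 13.4 × 1.518⁷ = 248.8899pt
Difference: 248.8899 − 108.0099 = 140.8800pt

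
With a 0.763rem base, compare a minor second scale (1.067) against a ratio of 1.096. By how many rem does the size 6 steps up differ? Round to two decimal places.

Minor second: 0.763 × 1.067⁶ = 1.1259rem
At 1.096: 0.763 × 1.096⁶ = 1.3225rem
Difference: 1.3225 − 1.1259 = 0.1966rem

0.20rem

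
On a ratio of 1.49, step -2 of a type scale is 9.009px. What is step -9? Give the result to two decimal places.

Moving from step -2 to step -9 is 7 steps down, so divide by r⁷.
9.009 ÷ 1.49⁷ = 9.009 ÷ 16.30436 ≈ 0.553

0.55px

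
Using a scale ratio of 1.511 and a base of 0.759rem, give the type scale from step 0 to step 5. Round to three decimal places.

Step 0: 0.759rem
Step 1: 0.759 × 1.511 = 1.147
Step 2: 0.759 × 1.511² = 1.733
Step 3: 0.759 × 1.511³ = 2.618
Step 4: 0.759 × 1.511⁴ = 3.956
Step 5: 0.759 × 1.511⁵ = 5.978

0.759rem, 1.147rem, 1.733rem, 2.618rem, 3.956rem, 5.978rem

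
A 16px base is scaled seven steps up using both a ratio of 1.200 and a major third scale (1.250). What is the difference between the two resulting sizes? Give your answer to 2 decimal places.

At 1.200: 16.0 × 1.200⁷ = 57.3309px
Major third: 16.0 × 1.250⁷ = 76.2939px
Difference: 76.2939 − 57.3309 = 18.9630px

18.96px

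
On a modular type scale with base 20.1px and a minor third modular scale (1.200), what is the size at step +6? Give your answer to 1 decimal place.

20.1 × 1.200⁶ = 20.1 × 2.98598 ≈ 60.02

60.0px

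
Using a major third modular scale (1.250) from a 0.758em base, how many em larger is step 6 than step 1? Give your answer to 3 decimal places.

1.944em

Step 1: 0.758 × 1.250 = 0.94750em
Step 6: 0.758 × 1.250⁶ = 2.89154em
Difference: 2.89154 − 0.94750 = 1.94404em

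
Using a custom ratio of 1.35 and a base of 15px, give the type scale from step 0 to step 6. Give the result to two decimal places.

15.00px, 20.25px, 27.34px, 36.91px, 49.82px, 67.26px, 90.80px

Step 0: 15px
Step 1: 15.0 × 1.35 = 20.25
Step 2: 15.0 × 1.35² = 27.34
Step 3: 15.0 × 1.35³ = 36.91
Step 4: 15.0 × 1.35⁴ = 49.82
Step 5: 15.0 × 1.35⁵ = 67.26
Step 6: 15.0 × 1.35⁶ = 90.80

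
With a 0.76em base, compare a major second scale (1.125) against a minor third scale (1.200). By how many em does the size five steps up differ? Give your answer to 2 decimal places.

0.52em

Major second: 0.76 × 1.125⁵ = 1.3695em
Minor third: 0.76 × 1.200⁵ = 1.8911em
Difference: 1.8911 − 1.3695 = 0.5216em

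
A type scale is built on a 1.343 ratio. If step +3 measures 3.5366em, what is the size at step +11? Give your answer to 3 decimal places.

37.428em

The gap is 11 − (3) = 8 steps, so the factor is 1.343^8.
3.5366 × 1.343⁸ = 3.5366 × 10.58298 ≈ 37.428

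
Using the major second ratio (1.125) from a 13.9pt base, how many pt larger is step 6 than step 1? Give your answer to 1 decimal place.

12.5pt

Step 1: 13.9 × 1.125 = 15.638pt
Step 6: 13.9 × 1.125⁶ = 28.179pt
Difference: 28.179 − 15.638 = 12.541pt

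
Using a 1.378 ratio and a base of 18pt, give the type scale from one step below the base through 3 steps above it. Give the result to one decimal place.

Step -1: 18.0 ÷ 1.378 = 13.1
Step 0: 18pt
Step 1: 18.0 × 1.378 = 24.8
Step 2: 18.0 × 1.378² = 34.2
Step 3: 18.0 × 1.378³ = 47.1

13.1pt, 18.0pt, 24.8pt, 34.2pt, 47.1pt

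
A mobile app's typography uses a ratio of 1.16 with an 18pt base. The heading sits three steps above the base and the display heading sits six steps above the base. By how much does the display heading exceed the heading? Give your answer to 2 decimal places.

Step 3: 18.0 × 1.16³ = 28.0961pt
Step 6: 18.0 × 1.16⁶ = 43.8551pt
Difference: 43.8551 − 28.0961 = 15.7590pt

15.76pt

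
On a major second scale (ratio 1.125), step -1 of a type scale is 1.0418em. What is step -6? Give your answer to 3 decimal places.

0.578em

The gap is -6 − (-1) = -5 steps, so the factor is 1.125^-5.
1.0418 ÷ 1.125⁵ = 1.0418 ÷ 1.80203 ≈ 0.578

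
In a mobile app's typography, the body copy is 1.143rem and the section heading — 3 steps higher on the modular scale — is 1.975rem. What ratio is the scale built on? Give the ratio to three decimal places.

1.200

r³ = 1.975 / 1.143, so r = (1.975/1.143)^(1/3).
r = 1.7279^(1/3) ≈ 1.2000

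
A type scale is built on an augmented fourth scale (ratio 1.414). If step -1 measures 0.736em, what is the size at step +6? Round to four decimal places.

0.736 × 1.414⁷ = 0.736 × 11.30175 ≈ 8.3181

8.3181em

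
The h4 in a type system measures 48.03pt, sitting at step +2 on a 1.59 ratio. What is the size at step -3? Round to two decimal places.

48.03 ÷ 1.59⁵ = 48.03 ÷ 10.16215 ≈ 4.726

4.73pt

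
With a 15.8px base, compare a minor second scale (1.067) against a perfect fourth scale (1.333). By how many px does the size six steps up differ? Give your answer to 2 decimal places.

65.33px

Minor second: 15.8 × 1.067⁶ = 23.3154px
Perfect fourth: 15.8 × 1.333⁶ = 88.6417px
Difference: 88.6417 − 23.3154 = 65.3263px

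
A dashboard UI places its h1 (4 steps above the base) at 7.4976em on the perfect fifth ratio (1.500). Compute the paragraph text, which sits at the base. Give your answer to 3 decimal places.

Moving from step +4 to step +0 is 4 steps down, so divide by r⁴.
7.4976 ÷ 1.500⁴ = 7.4976 ÷ 5.06250 ≈ 1.481

1.481em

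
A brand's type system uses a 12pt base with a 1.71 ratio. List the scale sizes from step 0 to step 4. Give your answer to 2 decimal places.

Step 0: 12pt
Step 1: 12.0 × 1.71 = 20.52
Step 2: 12.0 × 1.71² = 35.09
Step 3: 12.0 × 1.71³ = 60.00
Step 4: 12.0 × 1.71⁴ = 102.60

12.00pt, 20.52pt, 35.09pt, 60.00pt, 102.60pt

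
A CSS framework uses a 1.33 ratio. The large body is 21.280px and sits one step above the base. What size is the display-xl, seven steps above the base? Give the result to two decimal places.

The gap is 7 − (1) = 6 steps, so the factor is 1.33^6.
21.280 × 1.33⁶ = 21.280 × 5.53490 ≈ 117.783

117.78px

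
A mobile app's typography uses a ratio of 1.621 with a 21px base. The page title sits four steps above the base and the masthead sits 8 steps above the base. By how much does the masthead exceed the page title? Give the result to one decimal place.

856.1px

Step 4: 21.0 × 1.621⁴ = 144.994px
Step 8: 21.0 × 1.621⁸ = 1001.114px
Difference: 1001.114 − 144.994 = 856.120px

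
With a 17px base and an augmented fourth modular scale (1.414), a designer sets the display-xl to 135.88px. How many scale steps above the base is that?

1.414ⁿ = 135.88 / 17 = 7.9929
n = ln(7.9929) / ln(1.414) = 2.0786 / 0.3464 ≈ 6.00

6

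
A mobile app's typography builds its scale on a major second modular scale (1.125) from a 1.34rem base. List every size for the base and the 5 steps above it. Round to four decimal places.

Step 0: 1.34rem
Step 1: 1.34 × 1.125 = 1.5075
Step 2: 1.34 × 1.125² = 1.6959
Step 3: 1.34 × 1.125³ = 1.9079
Step 4: 1.34 × 1.125⁴ = 2.1464
Step 5: 1.34 × 1.125⁵ = 2.4147

1.3400rem, 1.5075rem, 1.6959rem, 1.9079rem, 2.1464rem, 2.4147rem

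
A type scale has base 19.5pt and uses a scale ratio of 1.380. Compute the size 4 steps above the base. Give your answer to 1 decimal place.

19.5 × 1.380⁴ = 19.5 × 3.62674 ≈ 70.72

70.7pt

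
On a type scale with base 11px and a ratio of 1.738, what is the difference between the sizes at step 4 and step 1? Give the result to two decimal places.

Step 1: 11.0 × 1.738 = 19.1180px
Step 4: 11.0 × 1.738⁴ = 100.3672px
Difference: 100.3672 − 19.1180 = 81.2492px

81.25px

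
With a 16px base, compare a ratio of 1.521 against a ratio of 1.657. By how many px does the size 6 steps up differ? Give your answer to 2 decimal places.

133.07px

At 1.521: 16.0 × 1.521⁶ = 198.1049px
At 1.657: 16.0 × 1.657⁶ = 331.1731px
Difference: 331.1731 − 198.1049 = 133.0682px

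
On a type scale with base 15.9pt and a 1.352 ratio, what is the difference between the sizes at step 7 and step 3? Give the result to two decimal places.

Step 3: 15.9 × 1.352³ = 39.2941pt
Step 7: 15.9 × 1.352⁷ = 131.2907pt
Difference: 131.2907 − 39.2941 = 91.9966pt

92.00pt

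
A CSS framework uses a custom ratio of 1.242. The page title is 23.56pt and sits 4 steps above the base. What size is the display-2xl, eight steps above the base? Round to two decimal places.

Moving from step +4 to step +8 is 4 steps up, so multiply by r⁴.
23.56 × 1.242⁴ = 23.56 × 2.37950 ≈ 56.061

56.06pt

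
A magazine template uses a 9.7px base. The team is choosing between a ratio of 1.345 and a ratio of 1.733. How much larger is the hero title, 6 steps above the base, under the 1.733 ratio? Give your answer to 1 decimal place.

205.3px

At 1.345: 9.7 × 1.345⁶ = 57.426px
At 1.733: 9.7 × 1.733⁶ = 262.762px
Difference: 262.762 − 57.426 = 205.336px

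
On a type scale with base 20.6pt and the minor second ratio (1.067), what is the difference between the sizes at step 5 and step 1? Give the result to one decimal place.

Step 1: 20.6 × 1.067 = 21.980pt
Step 5: 20.6 × 1.067⁵ = 28.490pt
Difference: 28.490 − 21.980 = 6.510pt

6.5pt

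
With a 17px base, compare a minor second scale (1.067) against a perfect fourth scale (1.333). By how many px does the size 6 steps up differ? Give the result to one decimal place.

Minor second: 17.0 × 1.067⁶ = 25.086px
Perfect fourth: 17.0 × 1.333⁶ = 95.374px
Difference: 95.374 − 25.086 = 70.288px

70.3px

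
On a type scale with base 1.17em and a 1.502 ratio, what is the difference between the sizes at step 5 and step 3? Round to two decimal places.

Step 3: 1.17 × 1.502³ = 3.9646em
Step 5: 1.17 × 1.502⁵ = 8.9441em
Difference: 8.9441 − 3.9646 = 4.9795em

4.98em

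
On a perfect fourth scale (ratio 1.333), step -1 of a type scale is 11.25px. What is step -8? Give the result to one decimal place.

11.25 ÷ 1.333⁷ = 11.25 ÷ 7.47844 ≈ 1.504

1.5px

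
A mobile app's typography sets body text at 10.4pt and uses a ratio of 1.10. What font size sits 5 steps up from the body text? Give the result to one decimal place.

16.7pt

Every step multiplies by the scale ratio.
10.4 × 1.10⁵ = 10.4 × 1.61051 ≈ 16.75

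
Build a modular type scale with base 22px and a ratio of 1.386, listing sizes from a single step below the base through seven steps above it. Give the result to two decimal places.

Step -1: 22.0 ÷ 1.386 = 15.87
Step 0: 22px
Step 1: 22.0 × 1.386 = 30.49
Step 2: 22.0 × 1.386² = 42.26
Step 3: 22.0 × 1.386³ = 58.58
Step 4: 22.0 × 1.386⁴ = 81.18
Step 5: 22.0 × 1.386⁵ = 112.52
Step 6: 22.0 × 1.386⁶ = 155.96
Step 7: 22.0 × 1.386⁷ = 216.16

15.87px, 22.00px, 30.49px, 42.26px, 58.58px, 81.18px, 112.52px, 155.96px, 216.16px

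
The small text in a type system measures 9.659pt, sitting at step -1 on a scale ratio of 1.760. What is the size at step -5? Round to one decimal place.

Moving from step -1 to step -5 is 4 steps down, so divide by r⁴.
9.659 ÷ 1.760⁴ = 9.659 ÷ 9.59513 ≈ 1.007

1.0pt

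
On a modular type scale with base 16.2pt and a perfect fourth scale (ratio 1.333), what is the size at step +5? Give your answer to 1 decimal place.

16.2 × 1.333⁵ = 16.2 × 4.20873 ≈ 68.18

68.2pt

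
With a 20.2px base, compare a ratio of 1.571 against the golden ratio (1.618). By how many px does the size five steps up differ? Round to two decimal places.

At 1.571: 20.2 × 1.571⁵ = 193.3002px
Golden ratio: 20.2 × 1.618⁵ = 223.9979px
Difference: 223.9979 − 193.3002 = 30.6977px

30.70px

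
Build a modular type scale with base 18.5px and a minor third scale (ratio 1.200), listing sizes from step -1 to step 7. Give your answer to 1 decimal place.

Step -1: 18.5 ÷ 1.200 = 15.4
Step 0: 18.5px
Step 1: 18.5 × 1.200 = 22.2
Step 2: 18.5 × 1.200² = 26.6
Step 3: 18.5 × 1.200³ = 32.0
Step 4: 18.5 × 1.200⁴ = 38.4
Step 5: 18.5 × 1.200⁵ = 46.0
Step 6: 18.5 × 1.200⁶ = 55.2
Step 7: 18.5 × 1.200⁷ = 66.3

15.4px, 18.5px, 22.2px, 26.6px, 32.0px, 38.4px, 46.0px, 55.2px, 66.3px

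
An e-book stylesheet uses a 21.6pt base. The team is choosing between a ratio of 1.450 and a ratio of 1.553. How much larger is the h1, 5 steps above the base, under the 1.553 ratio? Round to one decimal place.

56.7pt

At 1.450: 21.6 × 1.450⁵ = 138.450pt
At 1.553: 21.6 × 1.553⁵ = 195.124pt
Difference: 195.124 − 138.450 = 56.674pt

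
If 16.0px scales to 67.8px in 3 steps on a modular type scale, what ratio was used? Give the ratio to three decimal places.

The ratio satisfies 16.0 × r³ = 67.8, so r = (67.8 / 16.0)^(1/3).
r = 4.2375^(1/3) ≈ 1.6182

1.618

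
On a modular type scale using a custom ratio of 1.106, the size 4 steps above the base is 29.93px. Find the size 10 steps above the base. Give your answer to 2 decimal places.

29.93 × 1.106⁶ = 29.93 × 1.83034 ≈ 54.782

54.78px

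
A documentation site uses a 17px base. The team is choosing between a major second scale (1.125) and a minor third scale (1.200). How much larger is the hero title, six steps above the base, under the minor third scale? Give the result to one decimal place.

16.3px

Major second: 17.0 × 1.125⁶ = 34.464px
Minor third: 17.0 × 1.200⁶ = 50.762px
Difference: 50.762 − 34.464 = 16.298px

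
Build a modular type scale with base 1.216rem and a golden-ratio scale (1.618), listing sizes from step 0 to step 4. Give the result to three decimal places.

Step 0: 1.216rem
Step 1: 1.216 × 1.618 = 1.967
Step 2: 1.216 × 1.618² = 3.183
Step 3: 1.216 × 1.618³ = 5.151
Step 4: 1.216 × 1.618⁴ = 8.334

1.216rem, 1.967rem, 3.183rem, 5.151rem, 8.334rem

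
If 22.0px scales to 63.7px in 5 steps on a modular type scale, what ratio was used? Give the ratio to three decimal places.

The ratio satisfies 22.0 × r⁵ = 63.7, so r = (63.7 / 22.0)^(1/5).
r = 2.8955^(1/5) ≈ 1.2369

1.237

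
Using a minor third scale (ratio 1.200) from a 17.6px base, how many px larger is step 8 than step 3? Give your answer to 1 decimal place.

Step 3: 17.6 × 1.200³ = 30.413px
Step 8: 17.6 × 1.200⁸ = 75.677px
Difference: 75.677 − 30.413 = 45.264px

45.3px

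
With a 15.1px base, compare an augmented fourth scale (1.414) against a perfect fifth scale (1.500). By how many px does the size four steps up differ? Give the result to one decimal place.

Augmented fourth: 15.1 × 1.414⁴ = 60.364px
Perfect fifth: 15.1 × 1.500⁴ = 76.444px
Difference: 76.444 − 60.364 = 16.080px

16.1px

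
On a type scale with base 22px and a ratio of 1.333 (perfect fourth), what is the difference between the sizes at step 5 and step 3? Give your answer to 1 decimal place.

40.5px

Step 3: 22.0 × 1.333³ = 52.109px
Step 5: 22.0 × 1.333⁵ = 92.592px
Difference: 92.592 − 52.109 = 40.483px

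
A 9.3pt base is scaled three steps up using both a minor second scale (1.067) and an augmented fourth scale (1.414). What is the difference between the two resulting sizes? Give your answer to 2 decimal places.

15.00pt

Minor second: 9.3 × 1.067³ = 11.2973pt
Augmented fourth: 9.3 × 1.414³ = 26.2925pt
Difference: 26.2925 − 11.2973 = 14.9952pt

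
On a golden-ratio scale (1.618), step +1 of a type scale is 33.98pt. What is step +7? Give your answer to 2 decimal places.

Moving from step +1 to step +7 is 6 steps up, so multiply by r⁶.
33.98 × 1.618⁶ = 33.98 × 17.94201 ≈ 609.670

609.67pt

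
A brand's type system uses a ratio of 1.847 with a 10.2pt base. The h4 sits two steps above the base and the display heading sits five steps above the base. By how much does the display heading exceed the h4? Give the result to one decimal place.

184.5pt

Step 2: 10.2 × 1.847² = 34.796pt
Step 5: 10.2 × 1.847⁵ = 219.247pt
Difference: 219.247 − 34.796 = 184.451pt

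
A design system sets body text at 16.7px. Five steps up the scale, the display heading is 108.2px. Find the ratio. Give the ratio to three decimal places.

1.453

r⁵ = 108.2 / 16.7, so r = (108.2/16.7)^(1/5).
r = 6.4790^(1/5) ≈ 1.4531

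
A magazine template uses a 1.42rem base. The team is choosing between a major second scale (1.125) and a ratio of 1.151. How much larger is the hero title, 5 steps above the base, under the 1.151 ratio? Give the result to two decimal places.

Major second: 1.42 × 1.125⁵ = 2.5589rem
At 1.151: 1.42 × 1.151⁵ = 2.8686rem
Difference: 2.8686 − 2.5589 = 0.3097rem

0.31rem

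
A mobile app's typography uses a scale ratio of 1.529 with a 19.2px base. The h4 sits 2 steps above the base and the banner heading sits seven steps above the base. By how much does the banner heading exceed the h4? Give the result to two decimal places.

Step 2: 19.2 × 1.529² = 44.8865px
Step 7: 19.2 × 1.529⁷ = 375.1057px
Difference: 375.1057 − 44.8865 = 330.2192px

330.22px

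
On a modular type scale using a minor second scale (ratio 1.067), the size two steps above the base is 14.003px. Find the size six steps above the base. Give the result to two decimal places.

The gap is 6 − (2) = 4 steps, so the factor is 1.067^4.
14.003 × 1.067⁴ = 14.003 × 1.29616 ≈ 18.150

18.15px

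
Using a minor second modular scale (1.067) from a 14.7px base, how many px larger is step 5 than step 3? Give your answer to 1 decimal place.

Step 3: 14.7 × 1.067³ = 17.857px
Step 5: 14.7 × 1.067⁵ = 20.330px
Difference: 20.330 − 17.857 = 2.473px

2.5px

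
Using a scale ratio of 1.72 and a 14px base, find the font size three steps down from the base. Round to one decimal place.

2.8px

Each step on a modular scale multiplies by the ratio, so the size n steps from the base is base × ratioⁿ.
14.0 ÷ 1.72³ = 14.0 ÷ 5.08845 ≈ 2.75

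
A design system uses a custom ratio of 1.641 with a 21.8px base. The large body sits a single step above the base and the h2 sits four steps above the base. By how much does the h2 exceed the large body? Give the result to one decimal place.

Step 1: 21.8 × 1.641 = 35.774px
Step 4: 21.8 × 1.641⁴ = 158.085px
Difference: 158.085 − 35.774 = 122.311px

122.3px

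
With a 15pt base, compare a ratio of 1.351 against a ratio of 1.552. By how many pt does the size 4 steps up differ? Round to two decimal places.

37.06pt

At 1.351: 15.0 × 1.351⁴ = 49.9704pt
At 1.552: 15.0 × 1.552⁴ = 87.0278pt
Difference: 87.0278 − 49.9704 = 37.0574pt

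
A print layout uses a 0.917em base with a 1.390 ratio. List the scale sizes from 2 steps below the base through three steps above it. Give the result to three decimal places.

Step -2: 0.917 ÷ 1.390² = 0.475
Step -1: 0.917 ÷ 1.390 = 0.660
Step 0: 0.917em
Step 1: 0.917 × 1.390 = 1.275
Step 2: 0.917 × 1.390² = 1.772
Step 3: 0.917 × 1.390³ = 2.463

0.475em, 0.660em, 0.917em, 1.275em, 1.772em, 2.463em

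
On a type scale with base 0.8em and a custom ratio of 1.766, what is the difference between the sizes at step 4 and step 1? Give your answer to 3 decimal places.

Step 1: 0.8 × 1.766 = 1.41280em
Step 4: 0.8 × 1.766⁴ = 7.78131em
Difference: 7.78131 − 1.41280 = 6.36851em

6.369em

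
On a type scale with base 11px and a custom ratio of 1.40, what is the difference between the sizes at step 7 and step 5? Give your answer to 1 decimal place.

56.8px

Step 5: 11.0 × 1.40⁵ = 59.161px
Step 7: 11.0 × 1.40⁷ = 115.955px
Difference: 115.955 − 59.161 = 56.794px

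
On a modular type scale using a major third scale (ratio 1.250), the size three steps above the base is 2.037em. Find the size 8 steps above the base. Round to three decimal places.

2.037 × 1.250⁵ = 2.037 × 3.05176 ≈ 6.216

6.216em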